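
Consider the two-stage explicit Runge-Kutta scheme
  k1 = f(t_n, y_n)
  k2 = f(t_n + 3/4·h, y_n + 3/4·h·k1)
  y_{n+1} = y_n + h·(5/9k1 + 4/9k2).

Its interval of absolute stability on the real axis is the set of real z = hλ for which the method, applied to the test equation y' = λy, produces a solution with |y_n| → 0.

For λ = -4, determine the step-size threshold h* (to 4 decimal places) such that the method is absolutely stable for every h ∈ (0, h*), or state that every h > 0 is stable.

Test eqn y'=λy, z=hλ:
  k1=λy_n ⇒ h·k1=z·y_n;  k2=λ(1+3/4z)y_n ⇒ h·k2=z(1+3/4z)y_n
  y_{n+1}/y_n = 1 + 5/9z + 4/9z(1+3/4z) = 1 + z + 1/3z²
  so R(z) = 1 + z + 1/3z².

Find x<0 with |R(x)|<1.
x=-0.43: |R|=0.6316
R=1: x+1/3x²=0 ⇒ x=−3=-3.0000; min R=1−1/(4·1/3)=0.2500>−1
Confirm numerically:
  x=-2.525: |R|=0.60021 <1
  x=-2.477: |R|=0.56818 <1
  x=-1.378: |R|=0.25496 <1
  x=-3.463: |R|=1.53446 >1
  x=-3.041: |R|=1.04156 >1
So |R|<1 on (-3.0000, 0).

(-3.0000,0); λ=-4 ⇒ h* = (3)/4 = 0.7500.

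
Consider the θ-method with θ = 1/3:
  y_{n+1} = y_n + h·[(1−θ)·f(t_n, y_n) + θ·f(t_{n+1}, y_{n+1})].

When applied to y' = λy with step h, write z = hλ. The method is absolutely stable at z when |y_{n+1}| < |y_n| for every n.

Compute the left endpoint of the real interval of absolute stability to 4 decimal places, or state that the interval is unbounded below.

left endpoint -6.0000.

With y'=λy (z=hλ):
  y_{n+1} = y_n + z·[2/3·y_n + 1/3·y_{n+1}] ⇒ (1 − 1/3z)y_{n+1} = (1 + 2/3z)y_n
  Hence R(z) = (1 + 2/3z)/(1 − 1/3z).

Need |R(x)|<1, x<0.
x=-1.28: |R|=0.1028
R=−1: 1+2/3x = −1+1/3x ⇒ -1/3x=2 ⇒ x=2/(-1/3)=-6.0000
Confirm numerically:
  x=-5.793: |R|=0.97646 <1
  x=-5.509: |R|=0.94230 <1
  x=-5.385: |R|=0.92665 <1
  x=-4.306: |R|=0.76814 <1
  x=-6.416: |R|=1.04418 >1
  x=-6.183: |R|=1.01993 >1
  x=-6.118: |R|=1.01294 >1
So |R|<1 on (-6.0000, 0).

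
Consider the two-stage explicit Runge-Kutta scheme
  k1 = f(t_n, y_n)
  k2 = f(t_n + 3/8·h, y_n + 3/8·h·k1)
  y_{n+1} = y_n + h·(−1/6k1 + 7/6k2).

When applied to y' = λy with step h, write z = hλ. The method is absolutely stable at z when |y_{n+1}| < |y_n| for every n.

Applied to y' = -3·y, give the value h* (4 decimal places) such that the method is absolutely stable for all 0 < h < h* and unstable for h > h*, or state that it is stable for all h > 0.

(-2.2857,0); λ=-3 ⇒ h* = (16/7)/3 = 0.7619.

With y'=λy (z=hλ):
  k1=λy_n ⇒ h·k1=z·y_n;  k2=λ(1+3/8z)y_n ⇒ h·k2=z(1+3/8z)y_n
  y_{n+1}/y_n = 1 − 1/6z + 7/6z(1+3/8z) = 1 + z + 7/16z²
  ⇒ R(z) = 1 + z + 7/16z².

Need |R(x)|<1, x<0.
x=-0.89: |R|=0.4565
R=1: x+7/16x²=0 ⇒ x=−16/7=-2.2857; min R=1−1/(4·7/16)=0.4286>−1
Confirm numerically:
  x=-1.484: |R|=0.47949 <1
  x=-1.080: |R|=0.43030 <1
  x=-0.968: |R|=0.44195 <1
  x=-2.437: |R|=1.16130 >1
  x=-2.341: |R|=1.05662 >1
  x=-2.314: |R|=1.02864 >1
Interval (-2.2857, 0).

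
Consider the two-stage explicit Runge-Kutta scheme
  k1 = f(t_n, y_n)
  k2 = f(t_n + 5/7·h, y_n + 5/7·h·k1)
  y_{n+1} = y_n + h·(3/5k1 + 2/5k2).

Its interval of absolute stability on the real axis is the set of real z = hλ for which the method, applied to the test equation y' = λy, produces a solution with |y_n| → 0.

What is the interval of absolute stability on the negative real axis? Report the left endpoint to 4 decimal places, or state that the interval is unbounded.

Set f=λy, z=hλ:
  k1=λy_n ⇒ h·k1=z·y_n;  k2=λ(1+5/7z)y_n ⇒ h·k2=z(1+5/7z)y_n
  y_{n+1}/y_n = 1 + 3/5z + 2/5z(1+5/7z) = 1 + z + 2/7z²
  Hence R(z) = 1 + z + 2/7z².

Need |R(x)|<1, x<0.
x=-0.37: |R|=0.6691
R=1: x+2/7x²=0 ⇒ x=−7/2=-3.5000; min R=1−1/(4·2/7)=0.1250>−1
Confirm numerically:
  x=-3.281: |R|=0.79470 <1
  x=-3.247: |R|=0.76529 <1
  x=-2.887: |R|=0.49436 <1
  x=-1.567: |R|=0.13457 <1
  x=-3.843: |R|=1.37661 >1
  x=-3.819: |R|=1.34807 >1
  x=-3.608: |R|=1.11133 >1
Stable set (-3.5000, 0).

z∈(-3.5000,0).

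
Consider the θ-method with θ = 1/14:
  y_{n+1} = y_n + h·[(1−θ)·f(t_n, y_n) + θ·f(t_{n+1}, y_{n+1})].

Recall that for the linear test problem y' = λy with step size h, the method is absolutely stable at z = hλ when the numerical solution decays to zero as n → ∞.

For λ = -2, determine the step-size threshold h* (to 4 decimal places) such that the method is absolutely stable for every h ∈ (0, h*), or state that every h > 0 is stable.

(-2.3333,0); λ=-2 ⇒ h* = (7/3)/2 = 1.1667.

With y'=λy (z=hλ):
  y_{n+1} = y_n + z·[13/14·y_n + 1/14·y_{n+1}] ⇒ (1 − 1/14z)y_{n+1} = (1 + 13/14z)y_n
  R(z) = (1 + 13/14z)/(1 − 1/14z).

Solve |R(x)|<1 on ℝ⁻.
x=-1.52: |R|=0.3711
R=−1: 1+13/14x = −1+1/14x ⇒ -6/7x=2 ⇒ x=2/(-6/7)=-2.3333
Confirm numerically:
  x=-1.998: |R|=0.74847 <1
  x=-1.183: |R|=0.09083 <1
  x=-1.005: |R|=0.06231 <1
  x=-0.966: |R|=0.09635 <1
  x=-2.793: |R|=1.32847 >1
  x=-2.401: |R|=1.04951 >1
Stable set (-2.3333, 0).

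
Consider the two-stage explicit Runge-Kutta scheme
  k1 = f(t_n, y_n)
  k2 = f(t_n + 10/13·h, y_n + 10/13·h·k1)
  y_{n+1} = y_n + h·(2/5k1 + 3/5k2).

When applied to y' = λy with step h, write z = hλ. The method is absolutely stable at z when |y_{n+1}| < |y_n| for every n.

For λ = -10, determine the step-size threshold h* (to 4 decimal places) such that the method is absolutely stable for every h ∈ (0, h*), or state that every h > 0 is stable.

(-2.1667,0); λ=-10 ⇒ h* = (13/6)/10 = 0.2167.

Set f=λy, z=hλ:
  k1=λy_n ⇒ h·k1=z·y_n;  k2=λ(1+10/13z)y_n ⇒ h·k2=z(1+10/13z)y_n
  y_{n+1}/y_n = 1 + 2/5z + 3/5z(1+10/13z) = 1 + z + 6/13z²
  ⇒ R(z) = 1 + z + 6/13z².

Need |R(x)|<1, x<0.
x=-1.62: |R|=0.5913
R=1: x+6/13x²=0 ⇒ x=−13/6=-2.1667; min R=1−1/(4·6/13)=0.4583>−1
Confirm numerically:
  x=-1.644: |R|=0.60342 <1
  x=-1.258: |R|=0.47241 <1
  x=-1.224: |R|=0.46747 <1
  x=-2.512: |R|=1.40037 >1
  x=-2.423: |R|=1.28666 >1
  x=-2.343: |R|=1.19068 >1
Interval (-2.1667, 0).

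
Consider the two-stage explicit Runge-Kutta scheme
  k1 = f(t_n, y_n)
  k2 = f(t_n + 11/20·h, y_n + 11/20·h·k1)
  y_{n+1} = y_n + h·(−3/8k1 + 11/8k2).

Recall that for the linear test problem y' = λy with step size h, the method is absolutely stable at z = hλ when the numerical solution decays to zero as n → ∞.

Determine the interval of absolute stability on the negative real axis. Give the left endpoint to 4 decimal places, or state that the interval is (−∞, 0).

(-1.3223, 0).

On y'=λy, z=hλ:
  k1=λy_n ⇒ h·k1=z·y_n;  k2=λ(1+11/20z)y_n ⇒ h·k2=z(1+11/20z)y_n
  y_{n+1}/y_n = 1 − 3/8z + 11/8z(1+11/20z) = 1 + z + 121/160z²
  so R(z) = 1 + z + 121/160z².

Need |R(x)|<1, x<0.
x=-0.88: |R|=0.7056
R=1: x+121/160x²=0 ⇒ x=−160/121=-1.3223; min R=1−1/(4·121/160)=0.6694>−1
Confirm numerically:
  x=-1.031: |R|=0.77286 <1
  x=-0.861: |R|=0.69962 <1
  x=-0.721: |R|=0.67213 <1
  x=-0.700: |R|=0.67056 <1
  x=-1.489: |R|=1.18770 >1
  x=-1.343: |R|=1.02101 >1
Interval (-1.3223, 0).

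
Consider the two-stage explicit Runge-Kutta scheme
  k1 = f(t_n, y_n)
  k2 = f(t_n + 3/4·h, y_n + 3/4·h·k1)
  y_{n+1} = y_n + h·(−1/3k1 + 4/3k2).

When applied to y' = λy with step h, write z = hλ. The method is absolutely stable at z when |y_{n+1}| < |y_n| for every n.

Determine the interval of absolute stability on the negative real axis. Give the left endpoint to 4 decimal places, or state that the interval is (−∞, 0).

z∈(-1.0000,0).

On y'=λy, z=hλ:
  k1=λy_n ⇒ h·k1=z·y_n;  k2=λ(1+3/4z)y_n ⇒ h·k2=z(1+3/4z)y_n
  y_{n+1}/y_n = 1 − 1/3z + 4/3z(1+3/4z) = 1 + z + z²
  ⇒ R(z) = 1 + z + z².

Find x<0 with |R(x)|<1.
x=-0.5: |R|=0.7500
R=1: x+1x²=0 ⇒ x=−1=-1.0000; min R=1−1/(4·1)=0.7500>−1
Confirm numerically:
  x=-0.958: |R|=0.95976 <1
  x=-0.652: |R|=0.77310 <1
  x=-0.648: |R|=0.77190 <1
  x=-1.431: |R|=1.61676 >1
  x=-1.092: |R|=1.10046 >1
  x=-1.032: |R|=1.03302 >1
Interval (-1.0000, 0).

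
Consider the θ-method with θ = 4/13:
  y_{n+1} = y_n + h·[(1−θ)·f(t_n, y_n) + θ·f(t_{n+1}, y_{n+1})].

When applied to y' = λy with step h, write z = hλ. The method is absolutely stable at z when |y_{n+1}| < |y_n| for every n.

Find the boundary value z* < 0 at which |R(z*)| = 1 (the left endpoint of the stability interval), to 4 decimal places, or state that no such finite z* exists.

z* = -5.2000.

On y'=λy, z=hλ:
  y_{n+1} = y_n + z·[9/13·y_n + 4/13·y_{n+1}] ⇒ (1 − 4/13z)y_{n+1} = (1 + 9/13z)y_n
  ⇒ R(z) = (1 + 9/13z)/(1 − 4/13z).

Find x<0 with |R(x)|<1.
x=-0.31: |R|=0.7170
R=−1: 1+9/13x = −1+4/13x ⇒ -5/13x=2 ⇒ x=2/(-5/13)=-5.2000
Confirm numerically:
  x=-4.374: |R|=0.86457 <1
  x=-3.882: |R|=0.76900 <1
  x=-3.716: |R|=0.73371 <1
  x=-3.474: |R|=0.67913 <1
  x=-5.701: |R|=1.06996 >1
  x=-5.624: |R|=1.05973 >1
Interval (-5.2000, 0).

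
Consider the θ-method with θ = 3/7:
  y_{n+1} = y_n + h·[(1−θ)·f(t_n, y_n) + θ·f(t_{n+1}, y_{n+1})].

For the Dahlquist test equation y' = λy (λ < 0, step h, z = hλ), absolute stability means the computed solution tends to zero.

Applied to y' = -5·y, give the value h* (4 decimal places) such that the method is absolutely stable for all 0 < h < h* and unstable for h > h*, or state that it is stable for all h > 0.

(-14.0000,0); λ=-5 ⇒ h* = (14)/5 = 2.8000.

With y'=λy (z=hλ):
  y_{n+1} = y_n + z·[4/7·y_n + 3/7·y_{n+1}] ⇒ (1 − 3/7z)y_{n+1} = (1 + 4/7z)y_n
  so R(z) = (1 + 4/7z)/(1 − 3/7z).

Solve |R(x)|<1 on ℝ⁻.
x=-1.47: |R|=0.0982
R=−1: 1+4/7x = −1+3/7x ⇒ -1/7x=2 ⇒ x=2/(-1/7)=-14.0000
Confirm numerically:
  x=-12.012: |R|=0.95381 <1
  x=-10.620: |R|=0.91302 <1
  x=-7.598: |R|=0.78512 <1
  x=-6.079: |R|=0.68614 <1
  x=-14.454: |R|=1.00901 >1
  x=-14.087: |R|=1.00177 >1
So |R|<1 on (-14.0000, 0).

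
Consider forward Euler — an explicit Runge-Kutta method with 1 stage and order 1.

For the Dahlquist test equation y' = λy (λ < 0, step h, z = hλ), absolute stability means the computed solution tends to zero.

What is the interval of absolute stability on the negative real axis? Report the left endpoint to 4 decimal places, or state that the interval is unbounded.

(-2.0000, 0).

With y'=λy (z=hλ):
  order 1, 1-stage ⇒ R(z)=1+z
  (e.g. R(-0.68)=0.32000, |R|=0.32000)

Solve |R(x)|<1 on ℝ⁻.
x=-0.68: |R|=0.3200
|R(-1.88)|=0.8800 |R(-1.41)|=0.4100 |R(-1.07)|=0.0700
Bisect:
  x_lo=-2.6242 |R|=1.6242  x_hi=-0.0955 |R|=0.9045
  mid=-1.35985 |R|=0.35985 →hi
  mid=-1.99202 |R|=0.99202 →hi
  mid=-2.30811 |R|=1.30811 →lo
  mid=-2.15006 |R|=1.15006 →lo
  mid=-2.07104 |R|=1.07104 →lo
  mid=-2.03153 |R|=1.03153 →lo
  mid=-2.01178 |R|=1.01178 →lo
  mid=-2.00190 |R|=1.00190 →lo
  mid=-1.99696 |R|=0.99696 →hi
  mid=-1.99943 |R|=0.99943 →hi
  ...
  [-2.00005,-1.99989] ⇒ x*=-2.0000
Interval (-2.0000, 0).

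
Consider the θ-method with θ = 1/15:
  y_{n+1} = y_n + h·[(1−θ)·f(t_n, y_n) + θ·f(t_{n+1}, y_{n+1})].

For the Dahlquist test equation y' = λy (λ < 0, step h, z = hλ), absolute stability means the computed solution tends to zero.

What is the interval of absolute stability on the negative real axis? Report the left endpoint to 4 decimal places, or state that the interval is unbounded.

z∈(-2.3077,0).

Set f=λy, z=hλ:
  y_{n+1} = y_n + z·[14/15·y_n + 1/15·y_{n+1}] ⇒ (1 − 1/15z)y_{n+1} = (1 + 14/15z)y_n
  R(z) = (1 + 14/15z)/(1 − 1/15z).

Find x<0 with |R(x)|<1.
x=-1.69: |R|=0.5189
R=−1: 1+14/15x = −1+1/15x ⇒ -13/15x=2 ⇒ x=2/(-13/15)=-2.3077
Confirm numerically:
  x=-1.972: |R|=0.74287 <1
  x=-1.440: |R|=0.31387 <1
  x=-1.269: |R|=0.17002 <1
  x=-2.817: |R|=1.37161 >1
  x=-2.814: |R|=1.36948 >1
  x=-2.733: |R|=1.31179 >1
So |R|<1 on (-2.3077, 0).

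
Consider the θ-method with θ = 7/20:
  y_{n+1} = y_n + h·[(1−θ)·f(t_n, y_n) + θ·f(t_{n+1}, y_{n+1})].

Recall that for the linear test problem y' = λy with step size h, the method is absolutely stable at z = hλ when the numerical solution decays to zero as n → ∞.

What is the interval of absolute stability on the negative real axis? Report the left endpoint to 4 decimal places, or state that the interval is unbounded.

(-6.6667, 0).

On y'=λy, z=hλ:
  y_{n+1} = y_n + z·[13/20·y_n + 7/20·y_{n+1}] ⇒ (1 − 7/20z)y_{n+1} = (1 + 13/20z)y_n
  Hence R(z) = (1 + 13/20z)/(1 − 7/20z).

Boundary: |R(x)|=1, x<0.
x=-1.22: |R|=0.1451
R=−1: 1+13/20x = −1+7/20x ⇒ -3/10x=2 ⇒ x=2/(-3/10)=-6.6667
Confirm numerically:
  x=-5.840: |R|=0.91853 <1
  x=-4.938: |R|=0.80992 <1
  x=-3.351: |R|=0.54221 <1
  x=-3.176: |R|=0.50407 <1
  x=-7.078: |R|=1.03549 >1
  x=-6.832: |R|=1.01463 >1
Stable set (-6.6667, 0).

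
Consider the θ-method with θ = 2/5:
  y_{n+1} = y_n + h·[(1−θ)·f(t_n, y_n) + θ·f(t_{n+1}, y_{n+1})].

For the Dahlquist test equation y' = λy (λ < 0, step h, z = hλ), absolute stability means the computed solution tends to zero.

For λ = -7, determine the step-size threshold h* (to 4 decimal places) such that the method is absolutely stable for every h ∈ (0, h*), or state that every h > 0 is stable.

(-10.0000,0); λ=-7 ⇒ h* = (10)/7 = 1.4286.

With y'=λy (z=hλ):
  y_{n+1} = y_n + z·[3/5·y_n + 2/5·y_{n+1}] ⇒ (1 − 2/5z)y_{n+1} = (1 + 3/5z)y_n
  ⇒ R(z) = (1 + 3/5z)/(1 − 2/5z).

Solve |R(x)|<1 on ℝ⁻.
x=-1.41: |R|=0.0985
R=−1: 1+3/5x = −1+2/5x ⇒ -1/5x=2 ⇒ x=2/(-1/5)=-10.0000
Confirm numerically:
  x=-9.613: |R|=0.98403 <1
  x=-9.592: |R|=0.98313 <1
  x=-5.361: |R|=0.70494 <1
  x=-10.054: |R|=1.00215 >1
  x=-10.050: |R|=1.00199 >1
Interval (-10.0000, 0).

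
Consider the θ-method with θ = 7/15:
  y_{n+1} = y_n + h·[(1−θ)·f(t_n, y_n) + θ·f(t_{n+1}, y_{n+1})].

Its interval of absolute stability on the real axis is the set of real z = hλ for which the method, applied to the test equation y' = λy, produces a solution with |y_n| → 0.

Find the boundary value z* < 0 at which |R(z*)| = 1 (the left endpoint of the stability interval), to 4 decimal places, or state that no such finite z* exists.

z* = -30.0000.

Set f=λy, z=hλ:
  y_{n+1} = y_n + z·[8/15·y_n + 7/15·y_{n+1}] ⇒ (1 − 7/15z)y_{n+1} = (1 + 8/15z)y_n
  R(z) = (1 + 8/15z)/(1 − 7/15z).

Need |R(x)|<1, x<0.
x=-0.41: |R|=0.6558
R=−1: 1+8/15x = −1+7/15x ⇒ -1/15x=2 ⇒ x=2/(-1/15)=-30.0000
Confirm numerically:
  x=-20.602: |R|=0.94097 <1
  x=-20.197: |R|=0.93731 <1
  x=-18.813: |R|=0.92374 <1
  x=-30.335: |R|=1.00147 >1
  x=-30.200: |R|=1.00088 >1
Stable set (-30.0000, 0).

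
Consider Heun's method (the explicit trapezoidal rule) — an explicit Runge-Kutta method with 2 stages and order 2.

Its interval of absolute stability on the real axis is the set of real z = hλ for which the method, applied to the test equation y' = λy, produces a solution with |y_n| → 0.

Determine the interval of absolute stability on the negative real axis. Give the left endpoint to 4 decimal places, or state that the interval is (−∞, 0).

Set f=λy, z=hλ:
  order 2, 2-stage ⇒ R(z)=1+z+z^2/2
  (e.g. R(-1.68)=0.73120, |R|=0.73120)

Need |R(x)|<1, x<0.
x=-1.68: |R|=0.7312
|R(-2.01)|=1.0100 |R(-1.3)|=0.5450 |R(-1.12)|=0.5072
Bisect:
  x_lo=-2.5685 |R|=1.7301  x_hi=-0.1935 |R|=0.8252
  mid=-1.38100 |R|=0.57258 →hi
  mid=-1.97477 |R|=0.97509 →hi
  mid=-2.27165 |R|=1.30854 →lo
  mid=-2.12321 |R|=1.13080 →lo
  mid=-2.04899 |R|=1.05019 →lo
  mid=-2.01188 |R|=1.01195 →lo
  mid=-1.99332 |R|=0.99334 →hi
  mid=-2.00260 |R|=1.00260 →lo
  mid=-1.99796 |R|=0.99796 →hi
  ...
  [-2.00013,-1.99999] ⇒ x*=-2.0000
Interval (-2.0000, 0).

z∈(-2.0000,0).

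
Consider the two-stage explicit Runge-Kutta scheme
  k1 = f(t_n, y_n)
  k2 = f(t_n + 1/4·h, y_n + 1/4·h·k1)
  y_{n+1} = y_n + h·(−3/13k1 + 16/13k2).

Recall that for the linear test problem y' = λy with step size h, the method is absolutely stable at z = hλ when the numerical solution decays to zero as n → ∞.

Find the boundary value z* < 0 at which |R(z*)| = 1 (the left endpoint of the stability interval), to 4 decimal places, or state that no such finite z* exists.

z* = -3.2500.

Test eqn y'=λy, z=hλ:
  k1=λy_n ⇒ h·k1=z·y_n;  k2=λ(1+1/4z)y_n ⇒ h·k2=z(1+1/4z)y_n
  y_{n+1}/y_n = 1 − 3/13z + 16/13z(1+1/4z) = 1 + z + 4/13z²
  ⇒ R(z) = 1 + z + 4/13z².

Find x<0 with |R(x)|<1.
x=-1.26: |R|=0.2285
R=1: x+4/13x²=0 ⇒ x=−13/4=-3.2500; min R=1−1/(4·4/13)=0.1875>−1
Confirm numerically:
  x=-2.897: |R|=0.68534 <1
  x=-2.833: |R|=0.63650 <1
  x=-2.476: |R|=0.41033 <1
  x=-2.359: |R|=0.35327 <1
  x=-3.615: |R|=1.40599 >1
  x=-3.379: |R|=1.13412 >1
  x=-3.318: |R|=1.06942 >1
So |R|<1 on (-3.2500, 0).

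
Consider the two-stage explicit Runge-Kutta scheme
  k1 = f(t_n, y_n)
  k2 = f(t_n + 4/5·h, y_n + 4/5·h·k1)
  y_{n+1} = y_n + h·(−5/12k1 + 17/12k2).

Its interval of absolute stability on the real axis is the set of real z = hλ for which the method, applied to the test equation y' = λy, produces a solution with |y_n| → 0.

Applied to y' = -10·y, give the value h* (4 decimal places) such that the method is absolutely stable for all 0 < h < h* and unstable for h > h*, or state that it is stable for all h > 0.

(-0.8824,0); λ=-10 ⇒ h* = (15/17)/10 = 0.0882.

Set f=λy, z=hλ:
  k1=λy_n ⇒ h·k1=z·y_n;  k2=λ(1+4/5z)y_n ⇒ h·k2=z(1+4/5z)y_n
  y_{n+1}/y_n = 1 − 5/12z + 17/12z(1+4/5z) = 1 + z + 17/15z²
  ⇒ R(z) = 1 + z + 17/15z².

Boundary: |R(x)|=1, x<0.
x=-0.5: |R|=0.7833
R=1: x+17/15x²=0 ⇒ x=−15/17=-0.8824; min R=1−1/(4·17/15)=0.7794>−1
Confirm numerically:
  x=-0.820: |R|=0.94205 <1
  x=-0.553: |R|=0.79358 <1
  x=-0.429: |R|=0.77958 <1
  x=-1.318: |R|=1.65074 >1
  x=-1.009: |R|=1.14483 >1
Stable set (-0.8824, 0).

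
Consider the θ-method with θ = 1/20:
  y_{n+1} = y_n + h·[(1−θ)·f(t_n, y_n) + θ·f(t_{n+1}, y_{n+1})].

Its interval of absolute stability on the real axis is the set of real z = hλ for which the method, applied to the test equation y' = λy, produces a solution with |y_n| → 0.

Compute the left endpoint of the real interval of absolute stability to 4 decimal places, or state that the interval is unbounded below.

Test eqn y'=λy, z=hλ:
  y_{n+1} = y_n + z·[19/20·y_n + 1/20·y_{n+1}] ⇒ (1 − 1/20z)y_{n+1} = (1 + 19/20z)y_n
  Hence R(z) = (1 + 19/20z)/(1 − 1/20z).

Boundary: |R(x)|=1, x<0.
x=-0.98: |R|=0.0658
R=−1: 1+19/20x = −1+1/20x ⇒ -9/10x=2 ⇒ x=2/(-9/10)=-2.2222
Confirm numerically:
  x=-1.878: |R|=0.71679 <1
  x=-1.248: |R|=0.17470 <1
  x=-0.962: |R|=0.08215 <1
  x=-2.628: |R|=1.32279 >1
  x=-2.441: |R|=1.17548 >1
  x=-2.271: |R|=1.03942 >1
Interval (-2.2222, 0).

z* = -2.2222.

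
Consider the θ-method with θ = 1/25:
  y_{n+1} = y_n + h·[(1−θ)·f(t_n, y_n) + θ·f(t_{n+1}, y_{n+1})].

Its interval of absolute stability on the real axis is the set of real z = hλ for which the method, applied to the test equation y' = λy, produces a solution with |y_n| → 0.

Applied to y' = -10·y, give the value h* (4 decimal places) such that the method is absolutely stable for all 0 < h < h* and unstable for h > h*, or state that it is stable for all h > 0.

(-2.1739,0); λ=-10 ⇒ h* = (50/23)/10 = 0.2174.

With y'=λy (z=hλ):
  y_{n+1} = y_n + z·[24/25·y_n + 1/25·y_{n+1}] ⇒ (1 − 1/25z)y_{n+1} = (1 + 24/25z)y_n
  Hence R(z) = (1 + 24/25z)/(1 − 1/25z).

Solve |R(x)|<1 on ℝ⁻.
x=-1.6: |R|=0.5038
R=−1: 1+24/25x = −1+1/25x ⇒ -23/25x=2 ⇒ x=2/(-23/25)=-2.1739
Confirm numerically:
  x=-1.823: |R|=0.69910 <1
  x=-1.775: |R|=0.65733 <1
  x=-0.934: |R|=0.09964 <1
  x=-2.601: |R|=1.35589 >1
  x=-2.341: |R|=1.14056 >1
Stable set (-2.1739, 0).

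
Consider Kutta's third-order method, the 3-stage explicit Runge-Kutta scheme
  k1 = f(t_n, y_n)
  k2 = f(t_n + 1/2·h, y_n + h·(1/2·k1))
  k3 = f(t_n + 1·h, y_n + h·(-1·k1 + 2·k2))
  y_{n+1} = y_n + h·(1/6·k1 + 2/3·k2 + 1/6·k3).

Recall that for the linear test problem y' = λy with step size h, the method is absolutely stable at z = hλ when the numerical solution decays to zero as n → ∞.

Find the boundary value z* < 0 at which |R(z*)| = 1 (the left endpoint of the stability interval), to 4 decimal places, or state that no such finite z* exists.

Test eqn y'=λy, z=hλ:
  order 3, 3-stage ⇒ R(z)=1+z+z^2/2+z^3/6
  (e.g. R(-0.67)=0.50432, |R|=0.50432)

Find x<0 with |R(x)|<1.
x=-0.67: |R|=0.5043
|R(-2.74)|=1.4147 |R(-2.24)|=0.6044 |R(-1.28)|=0.1897
Bisect:
  x_lo=-3.1050 |R|=2.2738  x_hi=-0.1157 |R|=0.8908
  mid=-1.61036 |R|=0.00974 →hi
  mid=-2.35770 |R|=0.76263 →hi
  mid=-2.73137 |R|=1.39735 →lo
  mid=-2.54453 |R|=1.05303 →lo
  mid=-2.45111 |R|=0.90150 →hi
  mid=-2.49782 |R|=0.97563 →hi
  mid=-2.52118 |R|=1.01392 →lo
  mid=-2.50950 |R|=0.99467 →hi
  mid=-2.51534 |R|=1.00427 →lo
  ...
  [-2.51278,-2.51260] ⇒ x*=-2.5127
So |R|<1 on (-2.5127, 0).

left endpoint -2.5127.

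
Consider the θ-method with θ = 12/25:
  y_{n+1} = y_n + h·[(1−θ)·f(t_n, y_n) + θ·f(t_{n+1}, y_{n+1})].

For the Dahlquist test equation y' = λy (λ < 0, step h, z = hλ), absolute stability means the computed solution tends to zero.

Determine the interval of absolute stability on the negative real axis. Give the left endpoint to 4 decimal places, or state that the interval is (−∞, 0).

Set f=λy, z=hλ:
  y_{n+1} = y_n + z·[13/25·y_n + 12/25·y_{n+1}] ⇒ (1 − 12/25z)y_{n+1} = (1 + 13/25z)y_n
  R(z) = (1 + 13/25z)/(1 − 12/25z).

Solve |R(x)|<1 on ℝ⁻.
x=-1.54: |R|=0.1145
R=−1: 1+13/25x = −1+12/25x ⇒ -1/25x=2 ⇒ x=2/(-1/25)=-50.0000
Confirm numerically:
  x=-42.373: |R|=0.98570 <1
  x=-41.278: |R|=0.98324 <1
  x=-38.708: |R|=0.97693 <1
  x=-50.421: |R|=1.00067 >1
  x=-50.071: |R|=1.00011 >1
Interval (-50.0000, 0).

z∈(-50.0000,0).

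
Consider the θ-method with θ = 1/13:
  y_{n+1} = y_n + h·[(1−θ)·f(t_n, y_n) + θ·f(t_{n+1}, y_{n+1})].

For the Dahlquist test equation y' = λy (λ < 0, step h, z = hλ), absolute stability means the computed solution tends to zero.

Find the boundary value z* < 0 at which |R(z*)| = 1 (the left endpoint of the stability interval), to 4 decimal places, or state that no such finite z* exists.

Test eqn y'=λy, z=hλ:
  y_{n+1} = y_n + z·[12/13·y_n + 1/13·y_{n+1}] ⇒ (1 − 1/13z)y_{n+1} = (1 + 12/13z)y_n
  R(z) = (1 + 12/13z)/(1 − 1/13z).

Boundary: |R(x)|=1, x<0.
x=-1.64: |R|=0.4563
R=−1: 1+12/13x = −1+1/13x ⇒ -11/13x=2 ⇒ x=2/(-11/13)=-2.3636
Confirm numerically:
  x=-2.308: |R|=0.96002 <1
  x=-2.118: |R|=0.82127 <1
  x=-1.027: |R|=0.04819 <1
  x=-2.598: |R|=1.16528 >1
  x=-2.511: |R|=1.10451 >1
So |R|<1 on (-2.3636, 0).

left endpoint -2.3636.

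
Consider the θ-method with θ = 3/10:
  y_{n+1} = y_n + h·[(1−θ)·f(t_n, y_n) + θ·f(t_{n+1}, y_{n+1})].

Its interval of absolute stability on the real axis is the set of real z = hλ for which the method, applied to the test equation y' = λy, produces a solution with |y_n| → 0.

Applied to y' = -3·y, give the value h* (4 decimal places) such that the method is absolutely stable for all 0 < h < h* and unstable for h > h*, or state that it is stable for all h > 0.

(-5.0000,0); λ=-3 ⇒ h* = (5)/3 = 1.6667.

With y'=λy (z=hλ):
  y_{n+1} = y_n + z·[7/10·y_n + 3/10·y_{n+1}] ⇒ (1 − 3/10z)y_{n+1} = (1 + 7/10z)y_n
  so R(z) = (1 + 7/10z)/(1 − 3/10z).

Solve |R(x)|<1 on ℝ⁻.
x=-0.62: |R|=0.4772
R=−1: 1+7/10x = −1+3/10x ⇒ -2/5x=2 ⇒ x=2/(-2/5)=-5.0000
Confirm numerically:
  x=-3.179: |R|=0.62717 <1
  x=-2.427: |R|=0.40443 <1
  x=-2.198: |R|=0.32458 <1
  x=-5.564: |R|=1.08452 >1
  x=-5.380: |R|=1.05815 >1
  x=-5.345: |R|=1.05301 >1
Interval (-5.0000, 0).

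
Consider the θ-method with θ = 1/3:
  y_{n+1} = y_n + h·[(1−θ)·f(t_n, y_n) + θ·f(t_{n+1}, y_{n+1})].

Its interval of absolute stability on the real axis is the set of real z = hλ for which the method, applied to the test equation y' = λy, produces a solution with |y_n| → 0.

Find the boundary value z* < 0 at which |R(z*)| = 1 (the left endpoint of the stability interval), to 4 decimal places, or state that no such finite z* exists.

Set f=λy, z=hλ:
  y_{n+1} = y_n + z·[2/3·y_n + 1/3·y_{n+1}] ⇒ (1 − 1/3z)y_{n+1} = (1 + 2/3z)y_n
  R(z) = (1 + 2/3z)/(1 − 1/3z).

Solve |R(x)|<1 on ℝ⁻.
x=-1.07: |R|=0.2113
R=−1: 1+2/3x = −1+1/3x ⇒ -1/3x=2 ⇒ x=2/(-1/3)=-6.0000
Confirm numerically:
  x=-4.756: |R|=0.83961 <1
  x=-3.816: |R|=0.67958 <1
  x=-2.488: |R|=0.36006 <1
  x=-6.169: |R|=1.01843 >1
  x=-6.119: |R|=1.01305 >1
  x=-6.064: |R|=1.00706 >1
Interval (-6.0000, 0).

left endpoint -6.0000.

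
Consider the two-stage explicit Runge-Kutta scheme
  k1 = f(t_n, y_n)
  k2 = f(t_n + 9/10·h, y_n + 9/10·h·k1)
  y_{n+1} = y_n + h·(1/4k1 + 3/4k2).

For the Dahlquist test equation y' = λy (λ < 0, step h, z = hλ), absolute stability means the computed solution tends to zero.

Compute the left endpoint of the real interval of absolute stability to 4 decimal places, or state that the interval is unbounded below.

Test eqn y'=λy, z=hλ:
  k1=λy_n ⇒ h·k1=z·y_n;  k2=λ(1+9/10z)y_n ⇒ h·k2=z(1+9/10z)y_n
  y_{n+1}/y_n = 1 + 1/4z + 3/4z(1+9/10z) = 1 + z + 27/40z²
  Hence R(z) = 1 + z + 27/40z².

Solve |R(x)|<1 on ℝ⁻.
x=-1.39: |R|=0.9142
R=1: x+27/40x²=0 ⇒ x=−40/27=-1.4815; min R=1−1/(4·27/40)=0.6296>−1
Confirm numerically:
  x=-1.388: |R|=0.91242 <1
  x=-1.309: |R|=0.84760 <1
  x=-0.880: |R|=0.64272 <1
  x=-2.049: |R|=1.78492 >1
  x=-1.669: |R|=1.21125 >1
So |R|<1 on (-1.4815, 0).

left endpoint -1.4815.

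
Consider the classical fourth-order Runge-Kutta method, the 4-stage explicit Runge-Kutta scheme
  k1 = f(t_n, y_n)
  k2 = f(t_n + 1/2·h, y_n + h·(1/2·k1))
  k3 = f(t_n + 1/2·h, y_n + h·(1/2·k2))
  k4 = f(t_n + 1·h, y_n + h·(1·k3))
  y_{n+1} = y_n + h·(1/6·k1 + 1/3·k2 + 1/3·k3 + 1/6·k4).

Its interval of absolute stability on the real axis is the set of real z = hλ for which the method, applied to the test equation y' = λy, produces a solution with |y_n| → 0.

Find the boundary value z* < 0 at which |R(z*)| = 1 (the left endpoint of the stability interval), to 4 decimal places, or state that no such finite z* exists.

Set f=λy, z=hλ:
  order 4, 4-stage ⇒ R(z)=1+z+z^2/2+z^3/6+z^4/24
  (e.g. R(-1.47)=0.27559, |R|=0.27559)

Solve |R(x)|<1 on ℝ⁻.
x=-1.47: |R|=0.2756
|R(-3.15)|=1.7043 |R(-2.6)|=0.7547 |R(-1.65)|=0.2714
Bisect:
  x_lo=-3.2881 |R|=2.0631  x_hi=-0.3994 |R|=0.6708
  mid=-1.84374 |R|=0.29284 →hi
  mid=-2.56590 |R|=0.71657 →hi
  mid=-2.92698 |R|=1.23549 →lo
  mid=-2.74644 |R|=0.94298 →hi
  mid=-2.83671 |R|=1.08033 →lo
  mid=-2.79157 |R|=1.00951 →lo
  mid=-2.76901 |R|=0.97572 →hi
  mid=-2.78029 |R|=0.99248 →hi
  mid=-2.78593 |R|=1.00096 →lo
  mid=-2.78311 |R|=0.99671 →hi
  ...
  [-2.78540,-2.78523] ⇒ x*=-2.7853
So |R|<1 on (-2.7853, 0).

z* = -2.7853.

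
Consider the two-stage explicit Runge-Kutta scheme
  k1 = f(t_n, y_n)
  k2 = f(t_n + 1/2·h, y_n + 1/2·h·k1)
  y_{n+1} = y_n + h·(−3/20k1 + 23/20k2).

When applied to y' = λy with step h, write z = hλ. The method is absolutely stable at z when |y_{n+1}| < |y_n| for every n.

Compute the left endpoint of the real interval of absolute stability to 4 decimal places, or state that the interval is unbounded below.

z* = -1.7391.

On y'=λy, z=hλ:
  k1=λy_n ⇒ h·k1=z·y_n;  k2=λ(1+1/2z)y_n ⇒ h·k2=z(1+1/2z)y_n
  y_{n+1}/y_n = 1 − 3/20z + 23/20z(1+1/2z) = 1 + z + 23/40z²
  so R(z) = 1 + z + 23/40z².

Find x<0 with |R(x)|<1.
x=-0.63: |R|=0.5982
R=1: x+23/40x²=0 ⇒ x=−40/23=-1.7391; min R=1−1/(4·23/40)=0.5652>−1
Confirm numerically:
  x=-1.428: |R|=0.74453 <1
  x=-1.387: |R|=0.71917 <1
  x=-1.222: |R|=0.63664 <1
  x=-1.217: |R|=0.63463 <1
  x=-2.196: |R|=1.57689 >1
  x=-1.992: |R|=1.28964 >1
Stable set (-1.7391, 0).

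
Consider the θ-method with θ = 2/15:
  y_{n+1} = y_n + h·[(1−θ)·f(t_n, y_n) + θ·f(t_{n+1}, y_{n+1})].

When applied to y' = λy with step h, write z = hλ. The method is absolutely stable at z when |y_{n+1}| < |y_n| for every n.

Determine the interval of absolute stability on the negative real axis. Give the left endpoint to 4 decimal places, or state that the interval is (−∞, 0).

(-2.7273, 0).

Set f=λy, z=hλ:
  y_{n+1} = y_n + z·[13/15·y_n + 2/15·y_{n+1}] ⇒ (1 − 2/15z)y_{n+1} = (1 + 13/15z)y_n
  R(z) = (1 + 13/15z)/(1 − 2/15z).

Find x<0 with |R(x)|<1.
x=-0.86: |R|=0.2285
R=−1: 1+13/15x = −1+2/15x ⇒ -11/15x=2 ⇒ x=2/(-11/15)=-2.7273
Confirm numerically:
  x=-2.698: |R|=0.98421 <1
  x=-2.238: |R|=0.72366 <1
  x=-2.043: |R|=0.60563 <1
  x=-1.388: |R|=0.17124 <1
  x=-3.050: |R|=1.16825 >1
  x=-3.008: |R|=1.14694 >1
Stable set (-2.7273, 0).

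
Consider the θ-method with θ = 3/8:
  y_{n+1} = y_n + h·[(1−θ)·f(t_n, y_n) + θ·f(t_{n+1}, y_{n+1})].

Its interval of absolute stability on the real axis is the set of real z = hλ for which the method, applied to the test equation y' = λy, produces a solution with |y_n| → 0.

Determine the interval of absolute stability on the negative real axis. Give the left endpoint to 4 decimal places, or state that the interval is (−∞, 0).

Set f=λy, z=hλ:
  y_{n+1} = y_n + z·[5/8·y_n + 3/8·y_{n+1}] ⇒ (1 − 3/8z)y_{n+1} = (1 + 5/8z)y_n
  so R(z) = (1 + 5/8z)/(1 − 3/8z).

Need |R(x)|<1, x<0.
x=-1.67: |R|=0.0269
R=−1: 1+5/8x = −1+3/8x ⇒ -1/4x=2 ⇒ x=2/(-1/4)=-8.0000
Confirm numerically:
  x=-7.802: |R|=0.98739 <1
  x=-5.835: |R|=0.83023 <1
  x=-4.296: |R|=0.64535 <1
  x=-4.292: |R|=0.64476 <1
  x=-8.232: |R|=1.01419 >1
  x=-8.224: |R|=1.01371 >1
So |R|<1 on (-8.0000, 0).

(-8.0000, 0).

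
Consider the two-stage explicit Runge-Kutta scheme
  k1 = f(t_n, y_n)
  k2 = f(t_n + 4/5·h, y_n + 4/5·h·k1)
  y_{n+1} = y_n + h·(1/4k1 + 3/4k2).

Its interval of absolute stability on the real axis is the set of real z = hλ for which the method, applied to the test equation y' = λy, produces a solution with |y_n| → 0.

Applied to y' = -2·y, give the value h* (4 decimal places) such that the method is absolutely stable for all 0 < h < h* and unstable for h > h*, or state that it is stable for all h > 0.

With y'=λy (z=hλ):
  k1=λy_n ⇒ h·k1=z·y_n;  k2=λ(1+4/5z)y_n ⇒ h·k2=z(1+4/5z)y_n
  y_{n+1}/y_n = 1 + 1/4z + 3/4z(1+4/5z) = 1 + z + 3/5z²
  so R(z) = 1 + z + 3/5z².

Boundary: |R(x)|=1, x<0.
x=-1.3: |R|=0.7140
R=1: x+3/5x²=0 ⇒ x=−5/3=-1.6667; min R=1−1/(4·3/5)=0.5833>−1
Confirm numerically:
  x=-1.130: |R|=0.63614 <1
  x=-1.127: |R|=0.63508 <1
  x=-0.777: |R|=0.58524 <1
  x=-2.067: |R|=1.49649 >1
  x=-1.873: |R|=1.23188 >1
So |R|<1 on (-1.6667, 0).

(-1.6667,0); λ=-2 ⇒ h* = (5/3)/2 = 0.8333.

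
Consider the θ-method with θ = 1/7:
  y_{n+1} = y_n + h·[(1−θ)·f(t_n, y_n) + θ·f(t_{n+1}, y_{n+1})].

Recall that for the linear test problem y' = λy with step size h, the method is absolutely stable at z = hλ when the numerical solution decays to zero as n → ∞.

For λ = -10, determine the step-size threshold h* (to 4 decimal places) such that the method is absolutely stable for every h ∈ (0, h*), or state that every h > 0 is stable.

Test eqn y'=λy, z=hλ:
  y_{n+1} = y_n + z·[6/7·y_n + 1/7·y_{n+1}] ⇒ (1 − 1/7z)y_{n+1} = (1 + 6/7z)y_n
  so R(z) = (1 + 6/7z)/(1 − 1/7z).

Need |R(x)|<1, x<0.
x=-1.42: |R|=0.1805
R=−1: 1+6/7x = −1+1/7x ⇒ -5/7x=2 ⇒ x=2/(-5/7)=-2.8000
Confirm numerically:
  x=-2.709: |R|=0.95314 <1
  x=-2.276: |R|=0.71755 <1
  x=-1.688: |R|=0.36004 <1
  x=-1.185: |R|=0.01344 <1
  x=-3.328: |R|=1.25562 >1
  x=-3.155: |R|=1.17479 >1
So |R|<1 on (-2.8000, 0).

(-2.8000,0); λ=-10 ⇒ h* = (14/5)/10 = 0.2800.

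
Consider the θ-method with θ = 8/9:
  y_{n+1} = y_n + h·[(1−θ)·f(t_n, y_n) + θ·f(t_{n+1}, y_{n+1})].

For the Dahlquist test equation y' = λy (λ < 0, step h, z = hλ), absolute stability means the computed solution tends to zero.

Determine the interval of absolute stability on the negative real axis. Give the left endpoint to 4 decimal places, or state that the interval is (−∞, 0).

With y'=λy (z=hλ):
  y_{n+1} = y_n + z·[1/9·y_n + 8/9·y_{n+1}] ⇒ (1 − 8/9z)y_{n+1} = (1 + 1/9z)y_n
  R(z) = (1 + 1/9z)/(1 − 8/9z).

Find x<0 with |R(x)|<1.
x=-1.62: |R|=0.3361
x=-2: |R|=0.2800
x=-10: |R|=0.0112
x=-100: |R|=0.1125
θ=8/9≥1/2 ⇒ |1+1/9x|<|1−8/9x| ∀x<0 ⇒ unbounded interval.

unbounded; (−∞, 0).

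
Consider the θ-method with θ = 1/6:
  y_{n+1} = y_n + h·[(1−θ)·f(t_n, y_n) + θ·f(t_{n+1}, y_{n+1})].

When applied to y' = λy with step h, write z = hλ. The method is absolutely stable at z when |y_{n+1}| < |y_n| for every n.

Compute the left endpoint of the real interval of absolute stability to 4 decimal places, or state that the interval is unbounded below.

Set f=λy, z=hλ:
  y_{n+1} = y_n + z·[5/6·y_n + 1/6·y_{n+1}] ⇒ (1 − 1/6z)y_{n+1} = (1 + 5/6z)y_n
  R(z) = (1 + 5/6z)/(1 − 1/6z).

Find x<0 with |R(x)|<1.
x=-1.13: |R|=0.0491
R=−1: 1+5/6x = −1+1/6x ⇒ -2/3x=2 ⇒ x=2/(-2/3)=-3.0000
Confirm numerically:
  x=-2.895: |R|=0.95278 <1
  x=-2.063: |R|=0.53516 <1
  x=-2.050: |R|=0.52795 <1
  x=-1.575: |R|=0.24752 <1
  x=-3.390: |R|=1.16613 >1
  x=-3.179: |R|=1.07800 >1
  x=-3.099: |R|=1.04352 >1
Interval (-3.0000, 0).

left endpoint -3.0000.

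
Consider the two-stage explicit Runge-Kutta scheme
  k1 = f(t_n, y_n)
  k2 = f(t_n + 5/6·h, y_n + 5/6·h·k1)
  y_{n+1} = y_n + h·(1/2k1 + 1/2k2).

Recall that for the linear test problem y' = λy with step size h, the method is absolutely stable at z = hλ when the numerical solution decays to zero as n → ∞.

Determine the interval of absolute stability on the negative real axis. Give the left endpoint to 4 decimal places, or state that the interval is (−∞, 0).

Set f=λy, z=hλ:
  k1=λy_n ⇒ h·k1=z·y_n;  k2=λ(1+5/6z)y_n ⇒ h·k2=z(1+5/6z)y_n
  y_{n+1}/y_n = 1 + 1/2z + 1/2z(1+5/6z) = 1 + z + 5/12z²
  ⇒ R(z) = 1 + z + 5/12z².

Need |R(x)|<1, x<0.
x=-1.49: |R|=0.4350
R=1: x+5/12x²=0 ⇒ x=−12/5=-2.4000; min R=1−1/(4·5/12)=0.4000>−1
Confirm numerically:
  x=-2.072: |R|=0.71683 <1
  x=-1.992: |R|=0.66136 <1
  x=-1.411: |R|=0.41855 <1
  x=-2.991: |R|=1.73653 >1
  x=-2.665: |R|=1.29426 >1
Interval (-2.4000, 0).

z∈(-2.4000,0).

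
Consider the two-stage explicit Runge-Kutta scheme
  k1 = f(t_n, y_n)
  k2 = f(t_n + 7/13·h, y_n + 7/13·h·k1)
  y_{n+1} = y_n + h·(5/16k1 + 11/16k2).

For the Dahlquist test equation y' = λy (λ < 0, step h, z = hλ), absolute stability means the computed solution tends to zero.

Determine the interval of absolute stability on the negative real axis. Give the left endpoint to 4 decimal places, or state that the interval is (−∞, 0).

(-2.7013, 0).

With y'=λy (z=hλ):
  k1=λy_n ⇒ h·k1=z·y_n;  k2=λ(1+7/13z)y_n ⇒ h·k2=z(1+7/13z)y_n
  y_{n+1}/y_n = 1 + 5/16z + 11/16z(1+7/13z) = 1 + z + 77/208z²
  ⇒ R(z) = 1 + z + 77/208z².

Need |R(x)|<1, x<0.
x=-1.8: |R|=0.3994
R=1: x+77/208x²=0 ⇒ x=−208/77=-2.7013; min R=1−1/(4·77/208)=0.3247>−1
Confirm numerically:
  x=-2.224: |R|=0.60704 <1
  x=-2.067: |R|=0.51464 <1
  x=-1.312: |R|=0.32523 <1
  x=-1.137: |R|=0.34157 <1
  x=-3.168: |R|=1.54733 >1
  x=-3.157: |R|=1.53258 >1
Stable set (-2.7013, 0).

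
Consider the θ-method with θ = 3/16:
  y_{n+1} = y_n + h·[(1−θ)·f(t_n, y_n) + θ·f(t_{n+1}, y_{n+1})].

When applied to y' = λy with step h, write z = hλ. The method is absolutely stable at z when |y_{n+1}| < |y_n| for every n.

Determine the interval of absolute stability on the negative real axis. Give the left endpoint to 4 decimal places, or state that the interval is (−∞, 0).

On y'=λy, z=hλ:
  y_{n+1} = y_n + z·[13/16·y_n + 3/16·y_{n+1}] ⇒ (1 − 3/16z)y_{n+1} = (1 + 13/16z)y_n
  R(z) = (1 + 13/16z)/(1 − 3/16z).

Need |R(x)|<1, x<0.
x=-1.01: |R|=0.1508
R=−1: 1+13/16x = −1+3/16x ⇒ -5/8x=2 ⇒ x=2/(-5/8)=-3.2000
Confirm numerically:
  x=-2.645: |R|=0.76812 <1
  x=-2.505: |R|=0.70444 <1
  x=-2.267: |R|=0.59081 <1
  x=-1.686: |R|=0.28103 <1
  x=-3.749: |R|=1.20149 >1
  x=-3.640: |R|=1.16345 >1
  x=-3.575: |R|=1.14032 >1
Stable set (-3.2000, 0).

(-3.2000, 0).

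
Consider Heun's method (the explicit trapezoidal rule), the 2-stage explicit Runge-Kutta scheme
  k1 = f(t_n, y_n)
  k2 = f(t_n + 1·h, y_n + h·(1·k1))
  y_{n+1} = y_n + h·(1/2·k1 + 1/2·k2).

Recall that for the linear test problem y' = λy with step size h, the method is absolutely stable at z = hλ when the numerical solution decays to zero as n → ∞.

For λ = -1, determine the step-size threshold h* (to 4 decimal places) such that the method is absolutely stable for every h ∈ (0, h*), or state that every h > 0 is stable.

(-2.0000,0); λ=-1 ⇒ h* = 2.0000.

With y'=λy (z=hλ):
  order 2, 2-stage ⇒ R(z)=1+z+z^2/2
  (e.g. R(-0.34)=0.71780, |R|=0.71780)

Find x<0 with |R(x)|<1.
x=-0.34: |R|=0.7178
|R(-1.5)|=0.6250 |R(-1.18)|=0.5162 |R(-0.55)|=0.6013
Bisect:
  x_lo=-2.7673 |R|=2.0617  x_hi=-0.3991 |R|=0.6805
  mid=-1.58323 |R|=0.67008 →hi
  mid=-2.17528 |R|=1.19065 →lo
  mid=-1.87926 |R|=0.88655 →hi
  mid=-2.02727 |R|=1.02764 →lo
  mid=-1.95326 |R|=0.95436 →hi
  mid=-1.99027 |R|=0.99031 →hi
  mid=-2.00877 |R|=1.00881 →lo
  mid=-1.99952 |R|=0.99952 →hi
  ...
  [-2.00010,-1.99995] ⇒ x*=-2.0000
Stable set (-2.0000, 0).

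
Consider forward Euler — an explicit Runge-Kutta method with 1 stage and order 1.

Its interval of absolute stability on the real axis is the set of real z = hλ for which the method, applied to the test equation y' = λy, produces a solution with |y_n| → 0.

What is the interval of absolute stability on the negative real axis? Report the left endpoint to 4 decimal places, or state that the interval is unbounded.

z∈(-2.0000,0).

Set f=λy, z=hλ:
  order 1, 1-stage ⇒ R(z)=1+z
  (e.g. R(-1.44)=-0.44000, |R|=0.44000)

Find x<0 with |R(x)|<1.
x=-1.44: |R|=0.4400
|R(-2.37)|=1.3700 |R(-1.55)|=0.5500 |R(-1.18)|=0.1800
Bisect:
  x_lo=-2.3233 |R|=1.3233  x_hi=-0.1175 |R|=0.8825
  mid=-1.22041 |R|=0.22041 →hi
  mid=-1.77187 |R|=0.77187 →hi
  mid=-2.04760 |R|=1.04760 →lo
  mid=-1.90973 |R|=0.90973 →hi
  mid=-1.97867 |R|=0.97867 →hi
  mid=-2.01313 |R|=1.01313 →lo
  mid=-1.99590 |R|=0.99590 →hi
  ...
  [-2.00007,-1.99994] ⇒ x*=-2.0000
Stable set (-2.0000, 0).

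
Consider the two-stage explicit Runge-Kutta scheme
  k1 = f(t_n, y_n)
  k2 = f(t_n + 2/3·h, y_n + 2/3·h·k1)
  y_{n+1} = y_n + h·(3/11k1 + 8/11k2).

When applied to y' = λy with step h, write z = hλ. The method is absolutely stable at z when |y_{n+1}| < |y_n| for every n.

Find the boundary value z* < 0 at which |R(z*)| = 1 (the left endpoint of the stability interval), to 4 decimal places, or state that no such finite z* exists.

left endpoint -2.0625.

Test eqn y'=λy, z=hλ:
  k1=λy_n ⇒ h·k1=z·y_n;  k2=λ(1+2/3z)y_n ⇒ h·k2=z(1+2/3z)y_n
  y_{n+1}/y_n = 1 + 3/11z + 8/11z(1+2/3z) = 1 + z + 16/33z²
  Hence R(z) = 1 + z + 16/33z².

Solve |R(x)|<1 on ℝ⁻.
x=-1.73: |R|=0.7211
R=1: x+16/33x²=0 ⇒ x=−33/16=-2.0625; min R=1−1/(4·16/33)=0.4844>−1
Confirm numerically:
  x=-1.513: |R|=0.59690 <1
  x=-1.419: |R|=0.55727 <1
  x=-1.097: |R|=0.48647 <1
  x=-2.576: |R|=1.64135 >1
  x=-2.454: |R|=1.46581 >1
  x=-2.411: |R|=1.40739 >1
So |R|<1 on (-2.0625, 0).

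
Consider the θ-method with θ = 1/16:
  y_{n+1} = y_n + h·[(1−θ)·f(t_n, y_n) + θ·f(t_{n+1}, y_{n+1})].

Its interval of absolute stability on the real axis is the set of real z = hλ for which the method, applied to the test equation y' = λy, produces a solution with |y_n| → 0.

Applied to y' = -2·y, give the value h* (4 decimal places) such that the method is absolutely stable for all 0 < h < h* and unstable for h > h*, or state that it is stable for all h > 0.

Test eqn y'=λy, z=hλ:
  y_{n+1} = y_n + z·[15/16·y_n + 1/16·y_{n+1}] ⇒ (1 − 1/16z)y_{n+1} = (1 + 15/16z)y_n
  Hence R(z) = (1 + 15/16z)/(1 − 1/16z).

Boundary: |R(x)|=1, x<0.
x=-1.79: |R|=0.6099
R=−1: 1+15/16x = −1+1/16x ⇒ -7/8x=2 ⇒ x=2/(-7/8)=-2.2857
Confirm numerically:
  x=-2.241: |R|=0.96568 <1
  x=-1.755: |R|=0.58153 <1
  x=-1.048: |R|=0.01642 <1
  x=-2.683: |R|=1.29770 >1
  x=-2.407: |R|=1.09225 >1
So |R|<1 on (-2.2857, 0).

(-2.2857,0); λ=-2 ⇒ h* = (16/7)/2 = 1.1429.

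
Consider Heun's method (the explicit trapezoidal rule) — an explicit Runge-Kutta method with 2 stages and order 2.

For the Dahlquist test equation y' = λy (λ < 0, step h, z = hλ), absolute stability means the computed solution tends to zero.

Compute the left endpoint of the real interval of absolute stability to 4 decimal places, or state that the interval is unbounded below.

left endpoint -2.0000.

On y'=λy, z=hλ:
  order 2, 2-stage ⇒ R(z)=1+z+z^2/2
  (e.g. R(-1.11)=0.50605, |R|=0.50605)

Find x<0 with |R(x)|<1.
x=-1.11: |R|=0.5060
|R(-1.44)|=0.5968 |R(-1.36)|=0.5648 |R(-0.57)|=0.5924
Bisect:
  x_lo=-2.6799 |R|=1.9110  x_hi=-0.3508 |R|=0.7107
  mid=-1.51533 |R|=0.63278 →hi
  mid=-2.09760 |R|=1.10237 →lo
  mid=-1.80647 |R|=0.82519 →hi
  mid=-1.95204 |R|=0.95319 →hi
  mid=-2.02482 |R|=1.02513 →lo
  mid=-1.98843 |R|=0.98849 →hi
  mid=-2.00662 |R|=1.00665 →lo
  ...
  [-2.00008,-1.99994] ⇒ x*=-2.0000
So |R|<1 on (-2.0000, 0).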